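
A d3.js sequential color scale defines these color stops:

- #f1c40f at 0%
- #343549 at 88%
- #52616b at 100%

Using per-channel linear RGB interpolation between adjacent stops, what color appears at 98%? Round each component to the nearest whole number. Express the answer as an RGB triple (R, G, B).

(77, 90, 101)

98% lies between the 88% and 100% stops, so the local fraction is t = (98 − 88)/(100 − 88) = 10/12 ≈ 0.8333.
#343549 → (52, 53, 73); #52616b → (82, 97, 107).
R = 52 + 0.8333 × (82 − 52) = 76.999 → 77
G = 53 + 0.8333 × (97 − 53) = 89.665 → 90
B = 73 + 0.8333 × (107 − 73) = 101.332 → 101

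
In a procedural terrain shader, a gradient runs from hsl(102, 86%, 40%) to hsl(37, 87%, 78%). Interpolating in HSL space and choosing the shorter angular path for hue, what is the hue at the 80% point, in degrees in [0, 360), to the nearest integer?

50

Hue arc: Δh = 37 − 102 = -65° (|Δh| ≤ 180, already the shorter path).
H = 102 + 0.8 × (-65) = 50 → 50°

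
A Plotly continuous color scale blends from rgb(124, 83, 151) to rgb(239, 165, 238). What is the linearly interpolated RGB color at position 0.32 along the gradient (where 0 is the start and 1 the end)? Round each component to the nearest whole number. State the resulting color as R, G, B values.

R = 124 + 0.32 × (239 − 124) = 124 + 0.32 × 115 = 160.8 → 161
G = 83 + 0.32 × (165 − 83) = 83 + 0.32 × 82 = 109.24 → 109
B = 151 + 0.32 × (238 − 151) = 151 + 0.32 × 87 = 178.84 → 179
So the blended color is (161, 109, 179), about #a16db3.

(161, 109, 179)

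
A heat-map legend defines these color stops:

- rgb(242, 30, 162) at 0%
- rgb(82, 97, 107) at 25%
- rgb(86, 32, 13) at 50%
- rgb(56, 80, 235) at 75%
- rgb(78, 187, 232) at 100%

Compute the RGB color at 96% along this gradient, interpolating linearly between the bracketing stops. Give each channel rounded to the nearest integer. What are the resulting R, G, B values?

96% lies between the 75% and 100% stops, so the local fraction is t = (96 − 75)/(100 − 75) = 21/25 ≈ 0.84.
R = 56 + 0.84 × (78 − 56) = 74.48 → 74
G = 80 + 0.84 × (187 − 80) = 169.88 → 170
B = 235 + 0.84 × (232 − 235) = 232.48 → 232

(74, 170, 232)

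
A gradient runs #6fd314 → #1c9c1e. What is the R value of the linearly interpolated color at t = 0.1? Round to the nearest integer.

R₁ = 111 (from #6fd314), R₂ = 28 (from #1c9c1e).
R = 111 + 0.1 × (28 − 111) = 102.7 → 103

103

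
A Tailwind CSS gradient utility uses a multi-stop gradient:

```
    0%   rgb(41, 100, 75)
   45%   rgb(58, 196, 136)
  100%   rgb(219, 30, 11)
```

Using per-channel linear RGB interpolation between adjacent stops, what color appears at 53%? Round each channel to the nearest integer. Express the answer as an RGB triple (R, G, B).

53% lies between the 45% and 100% stops, so the local fraction is t = (53 − 45)/(100 − 45) = 8/55 ≈ 0.1455.
R = 58 + 0.1455 × (219 − 58) = 81.425 → 81
G = 196 + 0.1455 × (30 − 196) = 171.847 → 172
B = 136 + 0.1455 × (11 − 136) = 117.812 → 118

(81, 172, 118)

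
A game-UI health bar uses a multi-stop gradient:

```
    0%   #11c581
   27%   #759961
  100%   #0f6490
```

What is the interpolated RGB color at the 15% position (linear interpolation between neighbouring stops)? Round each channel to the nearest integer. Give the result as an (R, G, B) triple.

15% lies between the 0% and 27% stops, so the local fraction is t = (15 − 0)/(27 − 0) = 15/27 ≈ 0.5556.
#11c581 → (17, 197, 129); #759961 → (117, 153, 97).
R = 17 + 0.5556 × (117 − 17) = 72.56 → 73
G = 197 + 0.5556 × (153 − 197) = 172.554 → 173
B = 129 + 0.5556 × (97 − 129) = 111.221 → 111

(73, 173, 111)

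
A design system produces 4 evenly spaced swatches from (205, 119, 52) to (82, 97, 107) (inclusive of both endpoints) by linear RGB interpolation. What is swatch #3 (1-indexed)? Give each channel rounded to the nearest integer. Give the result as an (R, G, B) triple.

With 4 swatches and endpoints inclusive, swatch 3 sits at t = (3 − 1)/(4 − 1) = 2/3 ≈ 0.6667.
R = 205 + 0.6667 × (82 − 205) = 122.996 → 123
G = 119 + 0.6667 × (97 − 119) = 104.333 → 104
B = 52 + 0.6667 × (107 − 52) = 88.668 → 89

(123, 104, 89)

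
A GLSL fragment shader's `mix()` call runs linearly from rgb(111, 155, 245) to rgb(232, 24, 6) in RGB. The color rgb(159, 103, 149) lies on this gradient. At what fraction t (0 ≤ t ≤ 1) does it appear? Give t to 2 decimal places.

Invert the lerp on the B channel (largest span, 239): t = (149 − 245) / (6 − 245) = -96/-239 = 0.40167.
Check on R: (159 − 111)/(232 − 111) = 0.3967 ✓

0.40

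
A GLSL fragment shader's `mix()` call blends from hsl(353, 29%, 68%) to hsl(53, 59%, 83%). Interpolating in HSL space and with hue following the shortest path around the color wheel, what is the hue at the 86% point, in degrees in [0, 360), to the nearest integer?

45

Hue: 53 − 353 = -300°, but |-300| > 180 so the shorter arc goes the other way: Δh = -300 + 360 = 60°.
H = 353 + 0.86 × (60) = 404.6 → 405 → 405 mod 360 = 45°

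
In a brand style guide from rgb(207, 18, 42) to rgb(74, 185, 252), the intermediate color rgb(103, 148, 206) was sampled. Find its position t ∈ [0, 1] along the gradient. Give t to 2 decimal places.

0.78

Invert the lerp on the B channel (largest span, 210): t = (206 − 42) / (252 − 42) = 164/210 = 0.78095.
Check on R: (103 − 207)/(74 − 207) = 0.782 ✓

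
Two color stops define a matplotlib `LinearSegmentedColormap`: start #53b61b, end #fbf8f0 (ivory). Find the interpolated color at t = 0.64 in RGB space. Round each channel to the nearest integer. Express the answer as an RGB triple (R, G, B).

(191, 224, 163)

#53b61b → (83, 182, 27); #fbf8f0 → (251, 248, 240).
R = 83 + 0.64 × (251 − 83) = 83 + 0.64 × 168 = 190.52 → 191
G = 182 + 0.64 × (248 − 182) = 182 + 0.64 × 66 = 224.24 → 224
B = 27 + 0.64 × (240 − 27) = 27 + 0.64 × 213 = 163.32 → 163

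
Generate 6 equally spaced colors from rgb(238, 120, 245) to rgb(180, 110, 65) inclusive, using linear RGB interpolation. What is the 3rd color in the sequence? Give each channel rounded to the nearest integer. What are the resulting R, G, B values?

With 6 swatches and endpoints inclusive, swatch 3 sits at t = (3 − 1)/(6 − 1) = 2/5 ≈ 0.4.
R = 238 + 0.4 × (180 − 238) = 214.8 → 215
G = 120 + 0.4 × (110 − 120) = 116 → 116
B = 245 + 0.4 × (65 − 245) = 173 → 173

(215, 116, 173)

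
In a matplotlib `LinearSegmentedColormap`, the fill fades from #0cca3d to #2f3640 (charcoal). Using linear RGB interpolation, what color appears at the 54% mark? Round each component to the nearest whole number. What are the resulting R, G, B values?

#0cca3d → (12, 202, 61); #2f3640 → (47, 54, 64).
54% corresponds to t = 0.54.
R = 12 + 0.54 × (47 − 12) = 12 + 0.54 × 35 = 30.9 → 31
G = 202 + 0.54 × (54 − 202) = 202 + 0.54 × -148 = 122.08 → 122
B = 61 + 0.54 × (64 − 61) = 61 + 0.54 × 3 = 62.62 → 63

(31, 122, 63)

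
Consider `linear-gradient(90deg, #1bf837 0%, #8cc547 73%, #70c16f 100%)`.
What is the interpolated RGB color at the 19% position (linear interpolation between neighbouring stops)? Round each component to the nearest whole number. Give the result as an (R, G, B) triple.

19% lies between the 0% and 73% stops, so the local fraction is t = (19 − 0)/(73 − 0) = 19/73 ≈ 0.2603.
#1bf837 → (27, 248, 55); #8cc547 → (140, 197, 71).
R = 27 + 0.2603 × (140 − 27) = 56.414 → 56
G = 248 + 0.2603 × (197 − 248) = 234.725 → 235
B = 55 + 0.2603 × (71 − 55) = 59.165 → 59

(56, 235, 59)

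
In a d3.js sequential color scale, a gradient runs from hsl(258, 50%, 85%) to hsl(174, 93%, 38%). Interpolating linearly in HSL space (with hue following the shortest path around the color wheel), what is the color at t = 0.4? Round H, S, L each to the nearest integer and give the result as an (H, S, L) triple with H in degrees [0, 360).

Hue arc: Δh = 174 − 258 = -84° (|Δh| ≤ 180, already the shorter path).
H = 258 + 0.4 × (-84) = 224.4 → 224°
S = 50 + 0.4 × (93 − 50) = 67.2 → 67%
L = 85 + 0.4 × (38 − 85) = 66.2 → 66%

(224, 67, 66)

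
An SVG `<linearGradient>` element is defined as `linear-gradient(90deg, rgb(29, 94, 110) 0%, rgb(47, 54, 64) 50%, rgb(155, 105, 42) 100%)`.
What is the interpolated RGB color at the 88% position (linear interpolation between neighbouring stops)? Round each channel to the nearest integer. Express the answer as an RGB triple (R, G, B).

88% lies between the 50% and 100% stops, so the local fraction is t = (88 − 50)/(100 − 50) = 38/50 ≈ 0.76.
R = 47 + 0.76 × (155 − 47) = 129.08 → 129
G = 54 + 0.76 × (105 − 54) = 92.76 → 93
B = 64 + 0.76 × (42 − 64) = 47.28 → 47

(129, 93, 47)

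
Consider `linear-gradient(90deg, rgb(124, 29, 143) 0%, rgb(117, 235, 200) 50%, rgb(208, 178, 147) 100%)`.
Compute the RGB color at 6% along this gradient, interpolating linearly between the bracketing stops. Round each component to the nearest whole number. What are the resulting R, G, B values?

(123, 54, 150)

6% lies between the 0% and 50% stops, so the local fraction is t = (6 − 0)/(50 − 0) = 6/50 ≈ 0.12.
R = 124 + 0.12 × (117 − 124) = 123.16 → 123
G = 29 + 0.12 × (235 − 29) = 53.72 → 54
B = 143 + 0.12 × (200 − 143) = 149.84 → 150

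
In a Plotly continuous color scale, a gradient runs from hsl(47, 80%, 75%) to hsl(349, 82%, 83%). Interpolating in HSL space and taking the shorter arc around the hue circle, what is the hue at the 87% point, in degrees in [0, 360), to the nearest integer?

Hue: 349 − 47 = 302°, but |302| > 180 so the shorter arc goes the other way: Δh = 302 − 360 = -58°.
H = 47 + 0.87 × (-58) = -3.46 → -3 → -3 mod 360 = 357°

357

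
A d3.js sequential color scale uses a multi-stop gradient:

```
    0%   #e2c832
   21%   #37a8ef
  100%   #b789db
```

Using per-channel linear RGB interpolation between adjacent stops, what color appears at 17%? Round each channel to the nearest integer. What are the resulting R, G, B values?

(88, 174, 203)

17% lies between the 0% and 21% stops, so the local fraction is t = (17 − 0)/(21 − 0) = 17/21 ≈ 0.8095.
#e2c832 → (226, 200, 50); #37a8ef → (55, 168, 239).
R = 226 + 0.8095 × (55 − 226) = 87.576 → 88
G = 200 + 0.8095 × (168 − 200) = 174.096 → 174
B = 50 + 0.8095 × (239 − 50) = 202.995 → 203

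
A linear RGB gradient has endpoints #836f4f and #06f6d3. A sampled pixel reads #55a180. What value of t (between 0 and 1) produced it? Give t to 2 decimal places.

Invert the lerp on the G channel (largest span, 135): t = (161 − 111) / (246 − 111) = 50/135 = 0.37037.
Check on R: (85 − 131)/(6 − 131) = 0.368 ✓

0.37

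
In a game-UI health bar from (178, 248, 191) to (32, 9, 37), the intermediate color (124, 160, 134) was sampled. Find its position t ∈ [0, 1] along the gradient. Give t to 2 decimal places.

Invert the lerp on the G channel (largest span, 239): t = (160 − 248) / (9 − 248) = -88/-239 = 0.3682.
Check on R: (124 − 178)/(32 − 178) = 0.3699 ✓

0.37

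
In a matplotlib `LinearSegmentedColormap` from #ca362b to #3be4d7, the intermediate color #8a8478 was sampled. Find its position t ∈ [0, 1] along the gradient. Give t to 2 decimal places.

Invert the lerp on the G channel (largest span, 174): t = (132 − 54) / (228 − 54) = 78/174 = 0.44828.
Check on R: (138 − 202)/(59 − 202) = 0.4476 ✓

0.45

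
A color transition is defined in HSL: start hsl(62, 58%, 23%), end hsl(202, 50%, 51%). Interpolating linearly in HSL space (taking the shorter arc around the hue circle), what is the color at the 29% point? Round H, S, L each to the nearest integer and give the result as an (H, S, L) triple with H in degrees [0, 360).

Hue arc: Δh = 202 − 62 = 140° (|Δh| ≤ 180, already the shorter path).
H = 62 + 0.29 × (140) = 102.6 → 103°
S = 58 + 0.29 × (50 − 58) = 55.68 → 56%
L = 23 + 0.29 × (51 − 23) = 31.12 → 31%

(103, 56, 31)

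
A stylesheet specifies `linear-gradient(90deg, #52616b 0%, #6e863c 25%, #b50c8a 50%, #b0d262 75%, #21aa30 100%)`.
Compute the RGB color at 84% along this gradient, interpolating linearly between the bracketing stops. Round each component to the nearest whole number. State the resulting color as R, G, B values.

(125, 196, 80)

84% lies between the 75% and 100% stops, so the local fraction is t = (84 − 75)/(100 − 75) = 9/25 ≈ 0.36.
#b0d262 → (176, 210, 98); #21aa30 → (33, 170, 48).
R = 176 + 0.36 × (33 − 176) = 124.52 → 125
G = 210 + 0.36 × (170 − 210) = 195.6 → 196
B = 98 + 0.36 × (48 − 98) = 80 → 80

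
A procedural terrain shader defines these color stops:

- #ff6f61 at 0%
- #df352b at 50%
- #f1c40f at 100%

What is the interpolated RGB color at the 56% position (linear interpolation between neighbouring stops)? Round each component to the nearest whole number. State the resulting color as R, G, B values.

56% lies between the 50% and 100% stops, so the local fraction is t = (56 − 50)/(100 − 50) = 6/50 ≈ 0.12.
#df352b → (223, 53, 43); #f1c40f → (241, 196, 15).
R = 223 + 0.12 × (241 − 223) = 225.16 → 225
G = 53 + 0.12 × (196 − 53) = 70.16 → 70
B = 43 + 0.12 × (15 − 43) = 39.64 → 40

(225, 70, 40)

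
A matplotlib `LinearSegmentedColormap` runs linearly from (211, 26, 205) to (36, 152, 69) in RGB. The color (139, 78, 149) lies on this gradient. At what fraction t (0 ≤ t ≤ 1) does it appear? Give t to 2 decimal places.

0.41

Invert the lerp on the R channel (largest span, 175): t = (139 − 211) / (36 − 211) = -72/-175 = 0.41143.
Check on G: (78 − 26)/(152 − 26) = 0.4127 ✓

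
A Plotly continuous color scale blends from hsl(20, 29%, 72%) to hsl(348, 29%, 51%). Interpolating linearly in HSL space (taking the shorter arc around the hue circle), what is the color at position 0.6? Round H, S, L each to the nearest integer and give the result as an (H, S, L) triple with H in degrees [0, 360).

(1, 29, 59)

Hue: 348 − 20 = 328°, but |328| > 180 so the shorter arc goes the other way: Δh = 328 − 360 = -32°.
H = 20 + 0.6 × (-32) = 0.8 → 1°
S = 29 + 0.6 × (29 − 29) = 29 → 29%
L = 72 + 0.6 × (51 − 72) = 59.4 → 59%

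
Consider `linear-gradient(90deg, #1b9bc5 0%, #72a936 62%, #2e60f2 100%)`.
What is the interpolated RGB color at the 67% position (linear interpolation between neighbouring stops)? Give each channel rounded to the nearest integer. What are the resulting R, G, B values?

67% lies between the 62% and 100% stops, so the local fraction is t = (67 − 62)/(100 − 62) = 5/38 ≈ 0.1316.
#72a936 → (114, 169, 54); #2e60f2 → (46, 96, 242).
R = 114 + 0.1316 × (46 − 114) = 105.051 → 105
G = 169 + 0.1316 × (96 − 169) = 159.393 → 159
B = 54 + 0.1316 × (242 − 54) = 78.741 → 79

(105, 159, 79)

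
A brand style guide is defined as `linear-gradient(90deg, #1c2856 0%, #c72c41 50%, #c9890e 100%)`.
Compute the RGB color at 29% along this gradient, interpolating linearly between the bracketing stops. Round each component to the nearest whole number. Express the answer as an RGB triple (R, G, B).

29% lies between the 0% and 50% stops, so the local fraction is t = (29 − 0)/(50 − 0) = 29/50 ≈ 0.58.
#1c2856 → (28, 40, 86); #c72c41 → (199, 44, 65).
R = 28 + 0.58 × (199 − 28) = 127.18 → 127
G = 40 + 0.58 × (44 − 40) = 42.32 → 42
B = 86 + 0.58 × (65 − 86) = 73.82 → 74

(127, 42, 74)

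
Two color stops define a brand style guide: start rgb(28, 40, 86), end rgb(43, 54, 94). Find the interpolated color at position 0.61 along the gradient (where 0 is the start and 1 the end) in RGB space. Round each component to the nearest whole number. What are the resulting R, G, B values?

(37, 49, 91)

R = 28 + 0.61 × (43 − 28) = 28 + 0.61 × 15 = 37.15 → 37
G = 40 + 0.61 × (54 − 40) = 40 + 0.61 × 14 = 48.54 → 49
B = 86 + 0.61 × (94 − 86) = 86 + 0.61 × 8 = 90.88 → 91
So the blended color is (37, 49, 91), about #25315b.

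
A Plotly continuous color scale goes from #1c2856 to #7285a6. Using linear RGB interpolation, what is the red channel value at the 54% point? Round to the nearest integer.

74

R₁ = 28 (from #1c2856), R₂ = 114 (from #7285a6).
R = 28 + 0.54 × (114 − 28) = 74.44 → 74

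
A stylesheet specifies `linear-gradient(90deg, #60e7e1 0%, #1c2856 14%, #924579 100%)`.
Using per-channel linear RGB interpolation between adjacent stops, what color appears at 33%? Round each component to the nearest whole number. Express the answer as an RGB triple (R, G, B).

33% lies between the 14% and 100% stops, so the local fraction is t = (33 − 14)/(100 − 14) = 19/86 ≈ 0.2209.
#1c2856 → (28, 40, 86); #924579 → (146, 69, 121).
R = 28 + 0.2209 × (146 − 28) = 54.066 → 54
G = 40 + 0.2209 × (69 − 40) = 46.406 → 46
B = 86 + 0.2209 × (121 − 86) = 93.731 → 94

(54, 46, 94)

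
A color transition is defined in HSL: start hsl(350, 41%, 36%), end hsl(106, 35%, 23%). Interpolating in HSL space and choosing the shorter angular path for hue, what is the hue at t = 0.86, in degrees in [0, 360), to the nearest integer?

90

Hue: 106 − 350 = -244°, but |-244| > 180 so the shorter arc goes the other way: Δh = -244 + 360 = 116°.
H = 350 + 0.86 × (116) = 449.76 → 450 → 450 mod 360 = 90°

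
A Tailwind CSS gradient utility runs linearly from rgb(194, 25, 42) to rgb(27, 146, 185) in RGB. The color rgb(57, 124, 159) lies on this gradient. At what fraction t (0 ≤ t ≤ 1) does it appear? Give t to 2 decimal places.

0.82

Invert the lerp on the R channel (largest span, 167): t = (57 − 194) / (27 − 194) = -137/-167 = 0.82036.
Check on G: (124 − 25)/(146 − 25) = 0.8182 ✓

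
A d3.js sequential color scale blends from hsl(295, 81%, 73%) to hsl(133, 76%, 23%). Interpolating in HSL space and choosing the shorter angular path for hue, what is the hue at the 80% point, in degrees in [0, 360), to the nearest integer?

165

Hue arc: Δh = 133 − 295 = -162° (|Δh| ≤ 180, already the shorter path).
H = 295 + 0.8 × (-162) = 165.4 → 165°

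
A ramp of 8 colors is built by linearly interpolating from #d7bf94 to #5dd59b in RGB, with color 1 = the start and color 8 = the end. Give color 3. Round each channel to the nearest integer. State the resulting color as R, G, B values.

(180, 197, 150)

With 8 swatches and endpoints inclusive, swatch 3 sits at t = (3 − 1)/(8 − 1) = 2/7 ≈ 0.2857.
#d7bf94 → (215, 191, 148); #5dd59b → (93, 213, 155).
R = 215 + 0.2857 × (93 − 215) = 180.145 → 180
G = 191 + 0.2857 × (213 − 191) = 197.285 → 197
B = 148 + 0.2857 × (155 − 148) = 150 → 150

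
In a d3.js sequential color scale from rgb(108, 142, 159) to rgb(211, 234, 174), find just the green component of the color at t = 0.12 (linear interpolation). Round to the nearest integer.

G = 142 + 0.12 × (234 − 142) = 153.04 → 153

153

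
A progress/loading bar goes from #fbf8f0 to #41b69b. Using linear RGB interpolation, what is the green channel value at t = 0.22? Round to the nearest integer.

233

G₁ = 248 (from #fbf8f0), G₂ = 182 (from #41b69b).
G = 248 + 0.22 × (182 − 248) = 233.48 → 233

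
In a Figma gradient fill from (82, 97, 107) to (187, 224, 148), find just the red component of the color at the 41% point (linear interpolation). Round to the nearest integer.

R = 82 + 0.41 × (187 − 82) = 125.05 → 125

125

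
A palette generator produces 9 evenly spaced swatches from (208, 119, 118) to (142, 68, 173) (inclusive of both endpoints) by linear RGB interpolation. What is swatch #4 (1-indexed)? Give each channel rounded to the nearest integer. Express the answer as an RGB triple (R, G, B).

With 9 swatches and endpoints inclusive, swatch 4 sits at t = (4 − 1)/(9 − 1) = 3/8 ≈ 0.375.
R = 208 + 0.375 × (142 − 208) = 183.25 → 183
G = 119 + 0.375 × (68 − 119) = 99.875 → 100
B = 118 + 0.375 × (173 − 118) = 138.625 → 139

(183, 100, 139)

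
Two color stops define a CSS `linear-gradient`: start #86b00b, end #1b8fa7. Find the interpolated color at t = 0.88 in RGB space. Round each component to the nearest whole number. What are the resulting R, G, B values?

(40, 147, 148)

#86b00b → (134, 176, 11); #1b8fa7 → (27, 143, 167).
R = 134 + 0.88 × (27 − 134) = 134 + 0.88 × -107 = 39.84 → 40
G = 176 + 0.88 × (143 − 176) = 176 + 0.88 × -33 = 146.96 → 147
B = 11 + 0.88 × (167 − 11) = 11 + 0.88 × 156 = 148.28 → 148
So the blended color is (40, 147, 148), about #289394.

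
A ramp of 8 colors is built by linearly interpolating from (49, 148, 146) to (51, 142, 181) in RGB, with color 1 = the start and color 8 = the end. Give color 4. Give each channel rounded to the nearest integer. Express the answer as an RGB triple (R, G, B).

(50, 145, 161)

With 8 swatches and endpoints inclusive, swatch 4 sits at t = (4 − 1)/(8 − 1) = 3/7 ≈ 0.4286.
R = 49 + 0.4286 × (51 − 49) = 49.857 → 50
G = 148 + 0.4286 × (142 − 148) = 145.428 → 145
B = 146 + 0.4286 × (181 − 146) = 161.001 → 161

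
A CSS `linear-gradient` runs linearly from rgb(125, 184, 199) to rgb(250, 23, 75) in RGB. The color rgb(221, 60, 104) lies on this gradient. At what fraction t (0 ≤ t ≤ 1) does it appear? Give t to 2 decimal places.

0.77

Invert the lerp on the G channel (largest span, 161): t = (60 − 184) / (23 − 184) = -124/-161 = 0.77019.
Check on R: (221 − 125)/(250 − 125) = 0.768 ✓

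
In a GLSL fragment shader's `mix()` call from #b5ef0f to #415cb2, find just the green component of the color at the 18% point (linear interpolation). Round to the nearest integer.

G₁ = 239 (from #b5ef0f), G₂ = 92 (from #415cb2).
G = 239 + 0.18 × (92 − 239) = 212.54 → 213

213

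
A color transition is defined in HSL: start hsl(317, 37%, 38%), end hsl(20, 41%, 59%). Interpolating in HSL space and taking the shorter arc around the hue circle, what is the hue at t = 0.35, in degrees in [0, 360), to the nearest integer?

Hue: 20 − 317 = -297°, but |-297| > 180 so the shorter arc goes the other way: Δh = -297 + 360 = 63°.
H = 317 + 0.35 × (63) = 339.05 → 339°

339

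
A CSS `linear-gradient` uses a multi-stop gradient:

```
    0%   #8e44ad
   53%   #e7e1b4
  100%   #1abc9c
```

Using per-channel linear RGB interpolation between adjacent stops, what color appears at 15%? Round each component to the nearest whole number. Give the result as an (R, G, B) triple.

15% lies between the 0% and 53% stops, so the local fraction is t = (15 − 0)/(53 − 0) = 15/53 ≈ 0.283.
#8e44ad → (142, 68, 173); #e7e1b4 → (231, 225, 180).
R = 142 + 0.283 × (231 − 142) = 167.187 → 167
G = 68 + 0.283 × (225 − 68) = 112.431 → 112
B = 173 + 0.283 × (180 − 173) = 174.981 → 175

(167, 112, 175)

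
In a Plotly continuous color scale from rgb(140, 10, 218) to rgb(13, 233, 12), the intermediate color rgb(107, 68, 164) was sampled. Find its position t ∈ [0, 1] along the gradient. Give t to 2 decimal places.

Invert the lerp on the G channel (largest span, 223): t = (68 − 10) / (233 − 10) = 58/223 = 0.26009.
Check on R: (107 − 140)/(13 − 140) = 0.2598 ✓

0.26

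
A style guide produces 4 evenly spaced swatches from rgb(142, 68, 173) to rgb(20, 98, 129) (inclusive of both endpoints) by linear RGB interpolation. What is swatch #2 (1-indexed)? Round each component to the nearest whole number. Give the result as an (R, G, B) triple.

(101, 78, 158)

With 4 swatches and endpoints inclusive, swatch 2 sits at t = (2 − 1)/(4 − 1) = 1/3 ≈ 0.3333.
R = 142 + 0.3333 × (20 − 142) = 101.337 → 101
G = 68 + 0.3333 × (98 − 68) = 77.999 → 78
B = 173 + 0.3333 × (129 − 173) = 158.335 → 158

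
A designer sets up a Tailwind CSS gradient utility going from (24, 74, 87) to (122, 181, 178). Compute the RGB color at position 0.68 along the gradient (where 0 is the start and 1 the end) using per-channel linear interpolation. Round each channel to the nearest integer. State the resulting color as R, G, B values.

R = 24 + 0.68 × (122 − 24) = 24 + 0.68 × 98 = 90.64 → 91
G = 74 + 0.68 × (181 − 74) = 74 + 0.68 × 107 = 146.76 → 147
B = 87 + 0.68 × (178 − 87) = 87 + 0.68 × 91 = 148.88 → 149

(91, 147, 149)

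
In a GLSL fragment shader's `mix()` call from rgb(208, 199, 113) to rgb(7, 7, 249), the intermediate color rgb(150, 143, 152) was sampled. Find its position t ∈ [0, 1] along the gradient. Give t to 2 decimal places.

Invert the lerp on the R channel (largest span, 201): t = (150 − 208) / (7 − 208) = -58/-201 = 0.28856.
Check on G: (143 − 199)/(7 − 199) = 0.2917 ✓

0.29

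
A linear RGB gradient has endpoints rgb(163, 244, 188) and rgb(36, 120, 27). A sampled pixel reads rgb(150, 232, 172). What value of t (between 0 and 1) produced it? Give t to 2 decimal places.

Invert the lerp on the B channel (largest span, 161): t = (172 − 188) / (27 − 188) = -16/-161 = 0.099379.
Check on R: (150 − 163)/(36 − 163) = 0.1024 ✓

0.10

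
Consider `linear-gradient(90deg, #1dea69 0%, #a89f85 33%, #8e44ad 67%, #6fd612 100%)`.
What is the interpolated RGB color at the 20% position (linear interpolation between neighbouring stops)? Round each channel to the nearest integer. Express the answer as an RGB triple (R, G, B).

20% lies between the 0% and 33% stops, so the local fraction is t = (20 − 0)/(33 − 0) = 20/33 ≈ 0.6061.
#1dea69 → (29, 234, 105); #a89f85 → (168, 159, 133).
R = 29 + 0.6061 × (168 − 29) = 113.248 → 113
G = 234 + 0.6061 × (159 − 234) = 188.543 → 189
B = 105 + 0.6061 × (133 − 105) = 121.971 → 122

(113, 189, 122)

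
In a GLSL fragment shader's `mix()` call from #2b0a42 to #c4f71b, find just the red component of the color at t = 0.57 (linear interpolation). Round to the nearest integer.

130

R₁ = 43 (from #2b0a42), R₂ = 196 (from #c4f71b).
R = 43 + 0.57 × (196 − 43) = 130.21 → 130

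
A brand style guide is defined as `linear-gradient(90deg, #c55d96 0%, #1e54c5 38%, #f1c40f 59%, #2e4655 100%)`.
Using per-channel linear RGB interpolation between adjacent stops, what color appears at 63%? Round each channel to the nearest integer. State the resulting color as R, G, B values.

63% lies between the 59% and 100% stops, so the local fraction is t = (63 − 59)/(100 − 59) = 4/41 ≈ 0.0976.
#f1c40f → (241, 196, 15); #2e4655 → (46, 70, 85).
R = 241 + 0.0976 × (46 − 241) = 221.968 → 222
G = 196 + 0.0976 × (70 − 196) = 183.702 → 184
B = 15 + 0.0976 × (85 − 15) = 21.832 → 22

(222, 184, 22)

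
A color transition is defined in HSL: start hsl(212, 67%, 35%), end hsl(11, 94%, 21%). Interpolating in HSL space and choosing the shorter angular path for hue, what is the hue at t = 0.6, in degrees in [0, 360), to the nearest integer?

307

Hue: 11 − 212 = -201°, but |-201| > 180 so the shorter arc goes the other way: Δh = -201 + 360 = 159°.
H = 212 + 0.6 × (159) = 307.4 → 307°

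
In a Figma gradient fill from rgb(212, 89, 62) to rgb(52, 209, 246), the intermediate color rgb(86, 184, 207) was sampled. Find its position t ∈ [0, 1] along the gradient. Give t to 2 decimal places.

Invert the lerp on the B channel (largest span, 184): t = (207 − 62) / (246 − 62) = 145/184 = 0.78804.
Check on R: (86 − 212)/(52 − 212) = 0.7875 ✓

0.79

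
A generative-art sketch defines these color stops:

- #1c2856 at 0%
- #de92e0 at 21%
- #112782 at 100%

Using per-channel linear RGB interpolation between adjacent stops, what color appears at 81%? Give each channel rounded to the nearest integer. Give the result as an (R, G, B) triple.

(66, 65, 153)

81% lies between the 21% and 100% stops, so the local fraction is t = (81 − 21)/(100 − 21) = 60/79 ≈ 0.7595.
#de92e0 → (222, 146, 224); #112782 → (17, 39, 130).
R = 222 + 0.7595 × (17 − 222) = 66.303 → 66
G = 146 + 0.7595 × (39 − 146) = 64.734 → 65
B = 224 + 0.7595 × (130 − 224) = 152.607 → 153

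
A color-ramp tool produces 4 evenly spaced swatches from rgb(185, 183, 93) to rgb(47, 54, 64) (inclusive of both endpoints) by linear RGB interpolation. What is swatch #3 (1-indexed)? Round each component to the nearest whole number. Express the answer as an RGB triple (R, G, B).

(93, 97, 74)

With 4 swatches and endpoints inclusive, swatch 3 sits at t = (3 − 1)/(4 − 1) = 2/3 ≈ 0.6667.
R = 185 + 0.6667 × (47 − 185) = 92.995 → 93
G = 183 + 0.6667 × (54 − 183) = 96.996 → 97
B = 93 + 0.6667 × (64 − 93) = 73.666 → 74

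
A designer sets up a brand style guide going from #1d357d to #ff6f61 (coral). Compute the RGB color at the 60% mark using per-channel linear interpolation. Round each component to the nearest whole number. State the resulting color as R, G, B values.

#1d357d → (29, 53, 125); #ff6f61 → (255, 111, 97).
60% corresponds to t = 0.6.
R = 29 + 0.6 × (255 − 29) = 29 + 0.6 × 226 = 164.6 → 165
G = 53 + 0.6 × (111 − 53) = 53 + 0.6 × 58 = 87.8 → 88
B = 125 + 0.6 × (97 − 125) = 125 + 0.6 × -28 = 108.2 → 108
So the blended color is (165, 88, 108), about #a5586c.

(165, 88, 108)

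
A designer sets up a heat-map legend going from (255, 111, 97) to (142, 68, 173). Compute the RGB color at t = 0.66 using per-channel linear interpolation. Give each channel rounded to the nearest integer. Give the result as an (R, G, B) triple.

(180, 83, 147)

R = 255 + 0.66 × (142 − 255) = 255 + 0.66 × -113 = 180.42 → 180
G = 111 + 0.66 × (68 − 111) = 111 + 0.66 × -43 = 82.62 → 83
B = 97 + 0.66 × (173 − 97) = 97 + 0.66 × 76 = 147.16 → 147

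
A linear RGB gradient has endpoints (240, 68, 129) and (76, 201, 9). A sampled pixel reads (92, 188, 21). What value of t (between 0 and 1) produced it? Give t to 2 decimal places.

0.90

Invert the lerp on the R channel (largest span, 164): t = (92 − 240) / (76 − 240) = -148/-164 = 0.90244.
Check on G: (188 − 68)/(201 − 68) = 0.9023 ✓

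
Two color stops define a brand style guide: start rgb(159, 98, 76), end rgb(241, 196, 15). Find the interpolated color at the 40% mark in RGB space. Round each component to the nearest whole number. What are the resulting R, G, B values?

(192, 137, 52)

40% corresponds to t = 0.4.
R = 159 + 0.4 × (241 − 159) = 159 + 0.4 × 82 = 191.8 → 192
G = 98 + 0.4 × (196 − 98) = 98 + 0.4 × 98 = 137.2 → 137
B = 76 + 0.4 × (15 − 76) = 76 + 0.4 × -61 = 51.6 → 52
So the blended color is (192, 137, 52), about #c08934.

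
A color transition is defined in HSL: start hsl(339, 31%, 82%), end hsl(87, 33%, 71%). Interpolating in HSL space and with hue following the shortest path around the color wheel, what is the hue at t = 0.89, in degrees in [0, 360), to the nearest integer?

Hue: 87 − 339 = -252°, but |-252| > 180 so the shorter arc goes the other way: Δh = -252 + 360 = 108°.
H = 339 + 0.89 × (108) = 435.12 → 435 → 435 mod 360 = 75°

75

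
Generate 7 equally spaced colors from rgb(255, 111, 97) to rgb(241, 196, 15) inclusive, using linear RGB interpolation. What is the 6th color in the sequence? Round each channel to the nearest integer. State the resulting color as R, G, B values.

With 7 swatches and endpoints inclusive, swatch 6 sits at t = (6 − 1)/(7 − 1) = 5/6 ≈ 0.8333.
R = 255 + 0.8333 × (241 − 255) = 243.334 → 243
G = 111 + 0.8333 × (196 − 111) = 181.831 → 182
B = 97 + 0.8333 × (15 − 97) = 28.669 → 29

(243, 182, 29)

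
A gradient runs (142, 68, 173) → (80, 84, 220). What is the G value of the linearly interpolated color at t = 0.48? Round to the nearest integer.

76

G = 68 + 0.48 × (84 − 68) = 75.68 → 76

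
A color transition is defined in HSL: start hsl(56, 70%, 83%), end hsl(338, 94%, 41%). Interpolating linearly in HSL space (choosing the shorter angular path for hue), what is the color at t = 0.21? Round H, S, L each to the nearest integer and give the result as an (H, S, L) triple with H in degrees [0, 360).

Hue: 338 − 56 = 282°, but |282| > 180 so the shorter arc goes the other way: Δh = 282 − 360 = -78°.
H = 56 + 0.21 × (-78) = 39.62 → 40°
S = 70 + 0.21 × (94 − 70) = 75.04 → 75%
L = 83 + 0.21 × (41 − 83) = 74.18 → 74%

(40, 75, 74)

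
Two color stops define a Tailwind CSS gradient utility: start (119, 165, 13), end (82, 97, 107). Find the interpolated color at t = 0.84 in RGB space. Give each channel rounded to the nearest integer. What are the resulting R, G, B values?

(88, 108, 92)

R = 119 + 0.84 × (82 − 119) = 119 + 0.84 × -37 = 87.92 → 88
G = 165 + 0.84 × (97 − 165) = 165 + 0.84 × -68 = 107.88 → 108
B = 13 + 0.84 × (107 − 13) = 13 + 0.84 × 94 = 91.96 → 92
So the blended color is (88, 108, 92), about #586c5c.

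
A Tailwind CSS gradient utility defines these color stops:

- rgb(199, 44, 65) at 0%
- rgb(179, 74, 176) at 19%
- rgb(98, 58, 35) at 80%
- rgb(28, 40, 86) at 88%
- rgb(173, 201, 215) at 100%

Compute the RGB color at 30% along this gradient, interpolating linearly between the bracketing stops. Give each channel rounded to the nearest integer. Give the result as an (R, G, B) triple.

30% lies between the 19% and 80% stops, so the local fraction is t = (30 − 19)/(80 − 19) = 11/61 ≈ 0.1803.
R = 179 + 0.1803 × (98 − 179) = 164.396 → 164
G = 74 + 0.1803 × (58 − 74) = 71.115 → 71
B = 176 + 0.1803 × (35 − 176) = 150.578 → 151

(164, 71, 151)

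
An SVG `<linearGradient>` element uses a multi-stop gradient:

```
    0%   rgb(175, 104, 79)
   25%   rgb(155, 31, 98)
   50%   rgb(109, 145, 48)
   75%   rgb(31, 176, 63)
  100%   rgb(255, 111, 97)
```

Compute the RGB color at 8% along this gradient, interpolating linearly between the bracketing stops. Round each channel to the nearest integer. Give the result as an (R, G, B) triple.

(169, 81, 85)

8% lies between the 0% and 25% stops, so the local fraction is t = (8 − 0)/(25 − 0) = 8/25 ≈ 0.32.
R = 175 + 0.32 × (155 − 175) = 168.6 → 169
G = 104 + 0.32 × (31 − 104) = 80.64 → 81
B = 79 + 0.32 × (98 − 79) = 85.08 → 85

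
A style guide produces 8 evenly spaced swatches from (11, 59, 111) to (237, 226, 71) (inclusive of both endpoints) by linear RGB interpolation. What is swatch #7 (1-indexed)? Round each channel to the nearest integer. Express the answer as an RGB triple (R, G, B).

With 8 swatches and endpoints inclusive, swatch 7 sits at t = (7 − 1)/(8 − 1) = 6/7 ≈ 0.8571.
R = 11 + 0.8571 × (237 − 11) = 204.705 → 205
G = 59 + 0.8571 × (226 − 59) = 202.136 → 202
B = 111 + 0.8571 × (71 − 111) = 76.716 → 77

(205, 202, 77)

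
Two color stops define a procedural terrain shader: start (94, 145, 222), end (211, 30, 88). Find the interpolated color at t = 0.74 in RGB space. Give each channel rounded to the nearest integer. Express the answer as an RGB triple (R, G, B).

(181, 60, 123)

R = 94 + 0.74 × (211 − 94) = 94 + 0.74 × 117 = 180.58 → 181
G = 145 + 0.74 × (30 − 145) = 145 + 0.74 × -115 = 59.9 → 60
B = 222 + 0.74 × (88 − 222) = 222 + 0.74 × -134 = 122.84 → 123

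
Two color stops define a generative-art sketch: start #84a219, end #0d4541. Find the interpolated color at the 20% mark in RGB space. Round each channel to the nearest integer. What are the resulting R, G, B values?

#84a219 → (132, 162, 25); #0d4541 → (13, 69, 65).
20% corresponds to t = 0.2.
R = 132 + 0.2 × (13 − 132) = 132 + 0.2 × -119 = 108.2 → 108
G = 162 + 0.2 × (69 − 162) = 162 + 0.2 × -93 = 143.4 → 143
B = 25 + 0.2 × (65 − 25) = 25 + 0.2 × 40 = 33 → 33

(108, 143, 33)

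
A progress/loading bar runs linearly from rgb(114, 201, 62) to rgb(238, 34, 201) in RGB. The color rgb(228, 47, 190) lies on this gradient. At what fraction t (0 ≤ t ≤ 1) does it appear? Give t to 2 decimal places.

Invert the lerp on the G channel (largest span, 167): t = (47 − 201) / (34 − 201) = -154/-167 = 0.92216.
Check on R: (228 − 114)/(238 − 114) = 0.9194 ✓

0.92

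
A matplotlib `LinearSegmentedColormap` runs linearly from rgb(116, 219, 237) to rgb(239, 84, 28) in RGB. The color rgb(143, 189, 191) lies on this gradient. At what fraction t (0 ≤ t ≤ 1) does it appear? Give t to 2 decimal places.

Invert the lerp on the B channel (largest span, 209): t = (191 − 237) / (28 − 237) = -46/-209 = 0.2201.
Check on R: (143 − 116)/(239 − 116) = 0.2195 ✓

0.22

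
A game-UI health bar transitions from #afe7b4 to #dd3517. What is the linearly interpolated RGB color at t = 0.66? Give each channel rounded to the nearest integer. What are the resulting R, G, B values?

(205, 114, 76)

#afe7b4 → (175, 231, 180); #dd3517 → (221, 53, 23).
R = 175 + 0.66 × (221 − 175) = 175 + 0.66 × 46 = 205.36 → 205
G = 231 + 0.66 × (53 − 231) = 231 + 0.66 × -178 = 113.52 → 114
B = 180 + 0.66 × (23 − 180) = 180 + 0.66 × -157 = 76.38 → 76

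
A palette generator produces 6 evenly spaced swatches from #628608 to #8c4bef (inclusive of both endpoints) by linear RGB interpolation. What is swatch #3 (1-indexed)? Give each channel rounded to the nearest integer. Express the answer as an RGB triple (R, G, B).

With 6 swatches and endpoints inclusive, swatch 3 sits at t = (3 − 1)/(6 − 1) = 2/5 ≈ 0.4.
#628608 → (98, 134, 8); #8c4bef → (140, 75, 239).
R = 98 + 0.4 × (140 − 98) = 114.8 → 115
G = 134 + 0.4 × (75 − 134) = 110.4 → 110
B = 8 + 0.4 × (239 − 8) = 100.4 → 100

(115, 110, 100)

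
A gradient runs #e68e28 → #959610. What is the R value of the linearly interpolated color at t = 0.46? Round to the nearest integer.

R₁ = 230 (from #e68e28), R₂ = 149 (from #959610).
R = 230 + 0.46 × (149 − 230) = 192.74 → 193

193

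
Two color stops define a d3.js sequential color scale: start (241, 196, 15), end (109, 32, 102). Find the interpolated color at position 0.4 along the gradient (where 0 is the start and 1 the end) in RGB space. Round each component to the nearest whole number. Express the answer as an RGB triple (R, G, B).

R = 241 + 0.4 × (109 − 241) = 241 + 0.4 × -132 = 188.2 → 188
G = 196 + 0.4 × (32 − 196) = 196 + 0.4 × -164 = 130.4 → 130
B = 15 + 0.4 × (102 − 15) = 15 + 0.4 × 87 = 49.8 → 50

(188, 130, 50)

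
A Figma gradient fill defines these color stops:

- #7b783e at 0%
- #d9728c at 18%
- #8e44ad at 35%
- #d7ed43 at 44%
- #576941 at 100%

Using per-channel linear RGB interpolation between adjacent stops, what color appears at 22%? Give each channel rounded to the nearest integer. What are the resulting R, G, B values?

22% lies between the 18% and 35% stops, so the local fraction is t = (22 − 18)/(35 − 18) = 4/17 ≈ 0.2353.
#d9728c → (217, 114, 140); #8e44ad → (142, 68, 173).
R = 217 + 0.2353 × (142 − 217) = 199.352 → 199
G = 114 + 0.2353 × (68 − 114) = 103.176 → 103
B = 140 + 0.2353 × (173 − 140) = 147.765 → 148

(199, 103, 148)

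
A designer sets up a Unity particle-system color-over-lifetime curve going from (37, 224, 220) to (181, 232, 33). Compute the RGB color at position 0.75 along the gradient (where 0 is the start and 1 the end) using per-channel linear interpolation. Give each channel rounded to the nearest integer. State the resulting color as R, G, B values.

(145, 230, 80)

R = 37 + 0.75 × (181 − 37) = 37 + 0.75 × 144 = 145 → 145
G = 224 + 0.75 × (232 − 224) = 224 + 0.75 × 8 = 230 → 230
B = 220 + 0.75 × (33 − 220) = 220 + 0.75 × -187 = 79.75 → 80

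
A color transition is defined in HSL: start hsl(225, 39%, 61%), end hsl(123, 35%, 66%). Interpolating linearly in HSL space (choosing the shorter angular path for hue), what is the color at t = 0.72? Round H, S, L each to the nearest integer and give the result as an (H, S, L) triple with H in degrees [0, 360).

Hue arc: Δh = 123 − 225 = -102° (|Δh| ≤ 180, already the shorter path).
H = 225 + 0.72 × (-102) = 151.56 → 152°
S = 39 + 0.72 × (35 − 39) = 36.12 → 36%
L = 61 + 0.72 × (66 − 61) = 64.6 → 65%

(152, 36, 65)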